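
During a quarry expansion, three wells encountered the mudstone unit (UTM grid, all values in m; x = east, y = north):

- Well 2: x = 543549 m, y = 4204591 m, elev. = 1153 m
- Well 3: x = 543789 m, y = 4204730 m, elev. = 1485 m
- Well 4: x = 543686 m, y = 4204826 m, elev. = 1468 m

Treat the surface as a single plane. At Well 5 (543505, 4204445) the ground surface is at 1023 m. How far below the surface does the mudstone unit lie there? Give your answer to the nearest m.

Two edge vectors: Well 2→Well 3 = (240, 139, 332), Well 2→Well 4 = (137, 235, 315).
Normal n = (Well 2→Well 3) × (Well 2→Well 4) = (-34235, -30116, 37357).
So ∂z/∂x = −n_x/n_z = 0.91642798 and ∂z/∂y = −n_y/n_z = 0.80616752.
Intercept c from Well 2: 1153 − 498123.51 − 3389604.69 = −3886575.21.
At (543505, 4204445): z_contact = 498083.2 + 3389487.0 − 3886575.21 = 995.0 m.
Depth below ground = 1023 − 995.0 = 28 m.

28 m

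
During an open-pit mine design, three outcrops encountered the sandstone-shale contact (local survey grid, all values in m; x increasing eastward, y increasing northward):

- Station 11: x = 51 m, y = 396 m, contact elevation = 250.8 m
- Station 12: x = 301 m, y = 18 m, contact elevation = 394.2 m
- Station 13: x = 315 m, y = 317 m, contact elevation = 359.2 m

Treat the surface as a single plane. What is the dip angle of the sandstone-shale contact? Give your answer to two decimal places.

21.51°

Two edge vectors: Station 11→Station 12 = (250, -378, 143.4), Station 11→Station 13 = (264, -79, 108.4).
Normal n = (Station 11→Station 12) × (Station 11→Station 13) = (-29646.6, 10757.6, 80042).
So ∂z/∂x = −n_x/n_z = 0.37039 and ∂z/∂y = −n_y/n_z = −0.13440.
Gradient magnitude |∇z| = √(a² + b²) = √(0.13719 + 0.01806) = 0.39402.
True dip = arctan(0.39402) = 21.51°, dipping toward WNW (azimuth ≈ 290°).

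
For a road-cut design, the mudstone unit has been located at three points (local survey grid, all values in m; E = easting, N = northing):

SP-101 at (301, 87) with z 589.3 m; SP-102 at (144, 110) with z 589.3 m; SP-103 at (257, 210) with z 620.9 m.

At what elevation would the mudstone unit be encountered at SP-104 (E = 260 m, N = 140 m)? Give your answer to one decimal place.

Two edge vectors: SP-101→SP-102 = (-157, 23, 0), SP-101→SP-103 = (-44, 123, 31.6).
Normal n = (SP-101→SP-102) × (SP-101→SP-103) = (726.8, 4961.2, -18299).
So ∂z/∂E = −n_x/n_z = 0.03972 and ∂z/∂N = −n_y/n_z = 0.27112.
Intercept c from SP-101: 589.3 − 11.96 − 23.59 = 553.76.
At (260, 140): z = 10.3 + 38.0 + 553.76 = 602.0 m.

602.0 m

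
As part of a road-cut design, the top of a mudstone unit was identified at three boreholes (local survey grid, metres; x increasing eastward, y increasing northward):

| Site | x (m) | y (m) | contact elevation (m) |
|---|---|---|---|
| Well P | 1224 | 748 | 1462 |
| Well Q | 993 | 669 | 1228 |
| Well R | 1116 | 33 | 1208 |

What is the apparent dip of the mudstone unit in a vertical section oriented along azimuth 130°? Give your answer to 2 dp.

Let the plane be z = a·x + b·y + c.
Well Q−Well P: −231a − 79b = −234;  Well R−Well P: −108a − 715b = −254.
Solving gives a = 0.94006, b = 0.21325.
Unit vector along 130° is (sin 130°, cos 130°) = (0.7660, -0.6428).
Slope in that direction = a·(0.7660) + b·(-0.6428) = 0.58305.
Apparent dip = arctan|0.58305| = 30.24° (true dip is 43.9°, so apparent ≤ true as expected).

30.24°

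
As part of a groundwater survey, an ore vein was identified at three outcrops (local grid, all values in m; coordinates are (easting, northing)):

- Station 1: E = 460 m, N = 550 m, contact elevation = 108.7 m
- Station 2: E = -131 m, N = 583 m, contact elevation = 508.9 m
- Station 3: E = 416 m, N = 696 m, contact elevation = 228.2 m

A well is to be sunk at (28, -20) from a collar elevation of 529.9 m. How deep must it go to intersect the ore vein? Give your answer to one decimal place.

Two edge vectors: Station 1→Station 2 = (-591, 33, 400.2), Station 1→Station 3 = (-44, 146, 119.5).
Normal n = (Station 1→Station 2) × (Station 1→Station 3) = (-54485.7, 53015.7, -84834).
So ∂z/∂E = −n_x/n_z = −0.64226 and ∂z/∂N = −n_y/n_z = 0.62493.
Intercept c from Station 1: 108.7 + 295.44 − 343.71 = 60.43.
At (28, -20): z_contact = −17.98 − 12.50 + 60.43 = 29.94 m.
Depth below ground = 529.9 − 29.94 = 500.0 m.

500.0 m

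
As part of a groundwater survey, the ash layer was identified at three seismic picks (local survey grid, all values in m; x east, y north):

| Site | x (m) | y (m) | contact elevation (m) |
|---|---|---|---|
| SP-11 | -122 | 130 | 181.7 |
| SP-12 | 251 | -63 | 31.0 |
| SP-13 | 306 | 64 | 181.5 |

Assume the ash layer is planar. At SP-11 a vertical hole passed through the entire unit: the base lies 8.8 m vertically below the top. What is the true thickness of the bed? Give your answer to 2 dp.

5.85 m

Let the plane be z = a·x + b·y + c.
SP-12−SP-11: 373a − 193b = −150.7;  SP-13−SP-11: 428a − 66b = −0.2.
Solving gives a = 0.17086, b = 1.11104.
|∇z| = √(a²+b²) = 1.12411, so dip δ = arctan(1.12411) = 48.34°.
True thickness = vertical thickness × cos δ = 8.8 × cos 48.34° = 5.85 m.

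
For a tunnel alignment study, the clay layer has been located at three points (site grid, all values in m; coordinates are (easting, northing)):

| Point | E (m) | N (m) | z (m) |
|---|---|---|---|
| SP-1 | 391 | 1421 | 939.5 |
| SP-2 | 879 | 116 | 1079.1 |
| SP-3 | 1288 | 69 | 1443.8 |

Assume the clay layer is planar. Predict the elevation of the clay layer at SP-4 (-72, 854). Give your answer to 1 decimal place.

Let the plane be z = a·E + b·N + c.
SP-2−SP-1: 488a − 1305b = 139.6;  SP-3−SP-1: 897a − 1352b = 504.3.
Solving gives a = 0.918880, b = 0.236639.
Then c = 939.5 − a·391 − b·1421 = 243.95.
At (-72, 854): z = −66.2 + 202.1 + 243.95 = 379.9 m.

379.9 m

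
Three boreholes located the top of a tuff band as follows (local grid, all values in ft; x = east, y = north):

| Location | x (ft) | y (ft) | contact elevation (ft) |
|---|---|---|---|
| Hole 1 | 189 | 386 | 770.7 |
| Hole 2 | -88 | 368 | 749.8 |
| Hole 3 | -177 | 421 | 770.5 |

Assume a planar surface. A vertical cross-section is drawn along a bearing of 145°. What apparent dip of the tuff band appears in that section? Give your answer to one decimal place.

Two edge vectors: Hole 1→Hole 2 = (-277, -18, -20.9), Hole 1→Hole 3 = (-366, 35, -0.2).
Normal n = (Hole 1→Hole 2) × (Hole 1→Hole 3) = (735.1, 7594, -16283).
So ∂z/∂x = −n_x/n_z = 0.04515 and ∂z/∂y = −n_y/n_z = 0.46638.
Unit vector along 145° is (sin 145°, cos 145°) = (0.5736, -0.8192).
Slope in that direction = a·(0.5736) + b·(-0.8192) = −0.35614.
Apparent dip = arctan|0.35614| = 19.6° (true dip is 25.1°, so apparent ≤ true as expected).

19.6°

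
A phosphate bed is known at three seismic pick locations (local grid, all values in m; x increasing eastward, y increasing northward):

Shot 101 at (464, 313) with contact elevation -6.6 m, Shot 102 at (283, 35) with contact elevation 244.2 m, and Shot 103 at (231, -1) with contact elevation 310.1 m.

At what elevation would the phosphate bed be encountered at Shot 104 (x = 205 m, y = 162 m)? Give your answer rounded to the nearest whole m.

318 m

Two edge vectors: Shot 101→Shot 102 = (-181, -278, 250.8), Shot 101→Shot 103 = (-233, -314, 316.7).
Normal n = (Shot 101→Shot 102) × (Shot 101→Shot 103) = (-9291.4, -1113.7, -7940).
So ∂z/∂x = −n_x/n_z = −1.17020 and ∂z/∂y = −n_y/n_z = −0.14026.
Intercept c from Shot 101: -6.6 + 542.97 + 43.90 = 580.28.
At (205, 162): z = −239.9 − 22.7 + 580.28 = 317.7 m.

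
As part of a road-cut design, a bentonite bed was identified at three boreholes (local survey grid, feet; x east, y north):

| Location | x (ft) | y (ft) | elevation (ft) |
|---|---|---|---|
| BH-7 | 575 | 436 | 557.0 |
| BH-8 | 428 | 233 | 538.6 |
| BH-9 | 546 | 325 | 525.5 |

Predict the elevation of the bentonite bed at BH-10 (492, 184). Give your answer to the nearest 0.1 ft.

Let the plane be z = a·x + b·y + c.
BH-8−BH-7: −147a − 203b = −18.4;  BH-9−BH-7: −29a − 111b = −31.5.
Solving gives a = −0.41727, b = 0.39280.
Then c = 557 − a·575 − b·436 = 625.67.
At (492, 184): z = −205.3 + 72.3 + 625.67 = 492.6 ft.

492.6 ft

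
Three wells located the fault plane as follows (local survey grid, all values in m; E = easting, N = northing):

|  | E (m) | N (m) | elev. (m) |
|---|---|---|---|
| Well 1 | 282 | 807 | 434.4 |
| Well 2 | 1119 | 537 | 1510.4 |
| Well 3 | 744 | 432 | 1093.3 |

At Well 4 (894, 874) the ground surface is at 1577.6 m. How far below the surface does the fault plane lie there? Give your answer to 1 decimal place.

Two edge vectors: Well 1→Well 2 = (837, -270, 1076), Well 1→Well 3 = (462, -375, 658.9).
Normal n = (Well 1→Well 2) × (Well 1→Well 3) = (225597, -54387.3, -189135).
So ∂z/∂E = −n_x/n_z = 1.192783 and ∂z/∂N = −n_y/n_z = −0.287558.
Intercept c from Well 1: 434.4 − 336.36 + 232.06 = 330.09.
At (894, 874): z_contact = 1066.35 − 251.33 + 330.09 = 1145.12 m.
Depth below ground = 1577.6 − 1145.12 = 432.5 m.

432.5 m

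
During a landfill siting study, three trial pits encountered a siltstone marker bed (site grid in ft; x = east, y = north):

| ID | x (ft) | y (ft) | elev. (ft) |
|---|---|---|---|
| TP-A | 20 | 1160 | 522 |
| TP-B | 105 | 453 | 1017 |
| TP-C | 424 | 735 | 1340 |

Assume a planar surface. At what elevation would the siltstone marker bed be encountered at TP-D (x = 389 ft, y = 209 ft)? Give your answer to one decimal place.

Let the plane be z = a·x + b·y + c.
TP-B−TP-A: 85a − 707b = 495;  TP-C−TP-A: 404a − 425b = 818.
Solving gives a = 1.474736, b = −0.522839.
Then c = 522 − a·20 − b·1160 = 1099.00.
At (389, 209): z = 573.7 − 109.3 + 1099.00 = 1563.4 ft.

1563.4 ft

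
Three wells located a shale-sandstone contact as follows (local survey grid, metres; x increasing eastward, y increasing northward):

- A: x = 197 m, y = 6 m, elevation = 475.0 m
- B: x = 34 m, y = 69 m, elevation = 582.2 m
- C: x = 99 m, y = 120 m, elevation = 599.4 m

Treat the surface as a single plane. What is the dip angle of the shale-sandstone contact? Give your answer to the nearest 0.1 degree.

Two edge vectors: A→B = (-163, 63, 107.2), A→C = (-98, 114, 124.4).
Normal n = (A→B) × (A→C) = (-4383.6, 9771.6, -12408).
So ∂z/∂x = −n_x/n_z = −0.35329 and ∂z/∂y = −n_y/n_z = 0.78752.
Gradient magnitude |∇z| = √(a² + b²) = √(0.12481 + 0.62019) = 0.86314.
True dip = arctan(0.86314) = 40.8°, dipping toward SSE (azimuth ≈ 156°).

40.8°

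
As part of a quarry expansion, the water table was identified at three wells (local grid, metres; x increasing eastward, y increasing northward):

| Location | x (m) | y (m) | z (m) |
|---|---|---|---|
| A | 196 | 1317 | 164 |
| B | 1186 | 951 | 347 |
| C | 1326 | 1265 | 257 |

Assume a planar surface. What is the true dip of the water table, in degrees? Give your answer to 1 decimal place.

18.0°

Two edge vectors: A→B = (990, -366, 183), A→C = (1130, -52, 93).
Normal n = (A→B) × (A→C) = (-24522, 114720, 362100).
So ∂z/∂x = −n_x/n_z = 0.06772 and ∂z/∂y = −n_y/n_z = −0.31682.
Gradient magnitude |∇z| = √(a² + b²) = √(0.00459 + 0.10037) = 0.32398.
True dip = arctan(0.32398) = 18.0°, dipping toward NNW (azimuth ≈ 348°).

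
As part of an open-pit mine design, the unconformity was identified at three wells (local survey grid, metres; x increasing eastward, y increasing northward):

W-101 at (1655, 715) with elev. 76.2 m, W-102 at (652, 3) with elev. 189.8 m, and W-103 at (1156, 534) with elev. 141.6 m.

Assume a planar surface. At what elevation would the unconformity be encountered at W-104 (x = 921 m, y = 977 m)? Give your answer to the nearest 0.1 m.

199.5 m

Two edge vectors: W-101→W-102 = (-1003, -712, 113.6), W-101→W-103 = (-499, -181, 65.4).
Normal n = (W-101→W-102) × (W-101→W-103) = (-26003.2, 8909.8, -173745).
So ∂z/∂x = −n_x/n_z = −0.149663 and ∂z/∂y = −n_y/n_z = 0.051281.
Intercept c from W-101: 76.2 + 247.69 − 36.67 = 287.23.
At (921, 977): z = −137.8 + 50.1 + 287.23 = 199.5 m.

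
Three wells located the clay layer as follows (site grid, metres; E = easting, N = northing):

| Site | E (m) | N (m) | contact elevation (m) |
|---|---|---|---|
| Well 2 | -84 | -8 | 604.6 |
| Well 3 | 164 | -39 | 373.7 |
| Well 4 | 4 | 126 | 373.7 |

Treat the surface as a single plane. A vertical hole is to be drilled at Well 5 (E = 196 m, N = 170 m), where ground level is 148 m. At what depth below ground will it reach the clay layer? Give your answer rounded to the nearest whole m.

23 m

Two edge vectors: Well 2→Well 3 = (248, -31, -230.9), Well 2→Well 4 = (88, 134, -230.9).
Normal n = (Well 2→Well 3) × (Well 2→Well 4) = (38098.5, 36944, 35960).
So ∂z/∂E = −n_x/n_z = −1.05947 and ∂z/∂N = −n_y/n_z = −1.02736.
Intercept c from Well 2: 604.6 − 89.00 − 8.22 = 507.39.
At (196, 170): z_contact = −207.7 − 174.7 + 507.39 = 125.1 m.
Depth below ground = 148 − 125.1 = 23 m.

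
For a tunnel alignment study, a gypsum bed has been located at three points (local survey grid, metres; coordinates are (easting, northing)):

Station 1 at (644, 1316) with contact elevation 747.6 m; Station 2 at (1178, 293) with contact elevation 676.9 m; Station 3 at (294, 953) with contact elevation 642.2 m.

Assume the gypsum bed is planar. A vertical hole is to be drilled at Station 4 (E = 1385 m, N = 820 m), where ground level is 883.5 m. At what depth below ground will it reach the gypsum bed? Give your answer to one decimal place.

Let the plane be z = a·E + b·N + c.
Station 2−Station 1: 534a − 1023b = −70.7;  Station 3−Station 1: −350a − 363b = −105.4.
Solving gives a = 0.148870, b = 0.146820.
Then c = 747.6 − a·644 − b·1316 = 458.51.
At (1385, 820): z_contact = 206.18 + 120.39 + 458.51 = 785.09 m.
Depth below ground = 883.5 − 785.09 = 98.4 m.

98.4 m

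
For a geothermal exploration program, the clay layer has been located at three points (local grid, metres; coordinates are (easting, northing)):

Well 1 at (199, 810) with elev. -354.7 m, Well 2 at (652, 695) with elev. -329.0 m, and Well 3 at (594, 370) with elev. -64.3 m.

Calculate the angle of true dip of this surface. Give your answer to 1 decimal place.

Two edge vectors: Well 1→Well 2 = (453, -115, 25.7), Well 1→Well 3 = (395, -440, 290.4).
Normal n = (Well 1→Well 2) × (Well 1→Well 3) = (-22088, -121399.7, -153895).
So ∂z/∂E = −n_x/n_z = −0.14353 and ∂z/∂N = −n_y/n_z = −0.78885.
Gradient magnitude |∇z| = √(a² + b²) = √(0.02060 + 0.62228) = 0.80180.
True dip = arctan(0.80180) = 38.7°, dipping toward N (azimuth ≈ 010°).

38.7°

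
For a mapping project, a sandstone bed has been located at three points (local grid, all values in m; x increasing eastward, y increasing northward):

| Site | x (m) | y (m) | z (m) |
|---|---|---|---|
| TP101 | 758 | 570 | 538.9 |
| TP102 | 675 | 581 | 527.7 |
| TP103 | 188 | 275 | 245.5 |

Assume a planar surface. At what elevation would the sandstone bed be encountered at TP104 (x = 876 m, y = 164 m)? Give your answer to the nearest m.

Let the plane be z = a·x + b·y + c.
TP102−TP101: −83a + 11b = −11.2;  TP103−TP101: −570a − 295b = −293.4.
Solving gives a = 0.21237, b = 0.58424.
Then c = 538.9 − a·758 − b·570 = 44.91.
At (876, 164): z = 186.0 + 95.8 + 44.91 = 326.8 m.

327 m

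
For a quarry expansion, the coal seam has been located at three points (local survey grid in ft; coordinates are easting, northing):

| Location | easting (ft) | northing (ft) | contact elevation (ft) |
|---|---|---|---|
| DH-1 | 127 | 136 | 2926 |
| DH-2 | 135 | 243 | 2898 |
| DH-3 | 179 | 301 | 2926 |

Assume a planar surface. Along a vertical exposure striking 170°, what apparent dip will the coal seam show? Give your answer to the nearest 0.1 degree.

Two edge vectors: DH-1→DH-2 = (8, 107, -28), DH-1→DH-3 = (52, 165, 0).
Normal n = (DH-1→DH-2) × (DH-1→DH-3) = (4620, -1456, -4244).
So ∂z/∂easting = −n_x/n_z = 1.08860 and ∂z/∂northing = −n_y/n_z = −0.34307.
Unit vector along 170° is (sin 170°, cos 170°) = (0.1736, -0.9848).
Slope in that direction = a·(0.1736) + b·(-0.9848) = 0.52689.
Apparent dip = arctan|0.52689| = 27.8° (true dip is 48.8°, so apparent ≤ true as expected).

27.8°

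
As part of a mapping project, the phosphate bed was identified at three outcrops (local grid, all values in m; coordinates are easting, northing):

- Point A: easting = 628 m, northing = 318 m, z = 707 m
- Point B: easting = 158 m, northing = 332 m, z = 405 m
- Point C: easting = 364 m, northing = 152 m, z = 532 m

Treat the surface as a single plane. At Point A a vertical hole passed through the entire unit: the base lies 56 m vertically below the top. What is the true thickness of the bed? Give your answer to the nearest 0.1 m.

Let the plane be z = a·easting + b·northing + c.
Point B−Point A: −470a + 14b = −302;  Point C−Point A: −264a − 166b = −175.
Solving gives a = 0.64347, b = 0.03086.
|∇z| = √(a²+b²) = 0.64421, so dip δ = arctan(0.64421) = 32.79°.
True thickness = vertical thickness × cos δ = 56 × cos 32.79° = 47.1 m.

47.1 m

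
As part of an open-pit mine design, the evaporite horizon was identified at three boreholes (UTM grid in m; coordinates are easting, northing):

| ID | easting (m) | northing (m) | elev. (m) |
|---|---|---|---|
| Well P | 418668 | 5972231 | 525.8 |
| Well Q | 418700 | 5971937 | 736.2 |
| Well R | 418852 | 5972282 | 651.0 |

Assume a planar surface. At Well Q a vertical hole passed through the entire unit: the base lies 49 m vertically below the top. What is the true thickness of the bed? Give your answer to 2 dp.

Let the plane be z = a·easting + b·northing + c.
Well Q−Well P: 32a − 294b = 210.4;  Well R−Well P: 184a + 51b = 125.2.
Solving gives a = 0.85306, b = −0.62280.
|∇z| = √(a²+b²) = 1.05621, so dip δ = arctan(1.05621) = 46.57°.
True thickness = vertical thickness × cos δ = 49 × cos 46.57° = 33.69 m.

33.69 m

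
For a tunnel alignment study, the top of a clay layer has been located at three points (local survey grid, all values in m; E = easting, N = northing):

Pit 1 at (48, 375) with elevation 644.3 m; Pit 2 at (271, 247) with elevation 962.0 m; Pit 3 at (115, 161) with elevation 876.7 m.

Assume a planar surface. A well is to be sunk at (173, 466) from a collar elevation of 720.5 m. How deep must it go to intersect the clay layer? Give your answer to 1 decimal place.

Two edge vectors: Pit 1→Pit 2 = (223, -128, 317.7), Pit 1→Pit 3 = (67, -214, 232.4).
Normal n = (Pit 1→Pit 2) × (Pit 1→Pit 3) = (38240.6, -30539.3, -39146).
So ∂z/∂E = −n_x/n_z = 0.97687 and ∂z/∂N = −n_y/n_z = −0.78014.
Intercept c from Pit 1: 644.3 − 46.89 + 292.55 = 889.96.
At (173, 466): z_contact = 169.00 − 363.54 + 889.96 = 695.42 m.
Depth below ground = 720.5 − 695.42 = 25.1 m.

25.1 m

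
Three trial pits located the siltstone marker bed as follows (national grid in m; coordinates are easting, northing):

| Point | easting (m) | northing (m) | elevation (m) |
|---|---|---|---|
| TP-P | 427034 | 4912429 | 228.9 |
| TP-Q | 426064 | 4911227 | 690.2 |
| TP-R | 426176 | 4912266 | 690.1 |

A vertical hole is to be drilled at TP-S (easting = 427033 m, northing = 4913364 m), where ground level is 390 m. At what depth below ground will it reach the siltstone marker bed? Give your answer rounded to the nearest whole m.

Let the plane be z = a·easting + b·northing + c.
TP-Q−TP-P: −970a − 1202b = 461.3;  TP-R−TP-P: −858a − 163b = 461.2.
Solving gives a = −0.54874852, b = 0.05905663.
Then c = 228.9 − a·427034 − b·4912429 = −55548.31.
At (427033, 4913364): z_contact = −234333.7 + 290166.7 − 55548.31 = 284.7 m.
Depth below ground = 390 − 284.7 = 105 m.

105 m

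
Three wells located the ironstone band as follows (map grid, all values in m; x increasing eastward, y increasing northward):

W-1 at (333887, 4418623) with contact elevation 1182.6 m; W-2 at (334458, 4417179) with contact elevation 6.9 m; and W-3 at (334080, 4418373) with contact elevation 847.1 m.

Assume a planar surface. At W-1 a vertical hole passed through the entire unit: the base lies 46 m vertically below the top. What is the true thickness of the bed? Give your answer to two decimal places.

Two edge vectors: W-1→W-2 = (571, -1444, -1175.7), W-1→W-3 = (193, -250, -335.5).
Normal n = (W-1→W-2) × (W-1→W-3) = (190537, -35339.6, 135942).
So ∂z/∂x = −n_x/n_z = −1.40161 and ∂z/∂y = −n_y/n_z = 0.25996.
|∇z| = √(a²+b²) = 1.42551, so dip δ = arctan(1.42551) = 54.95°.
True thickness = vertical thickness × cos δ = 46 × cos 54.95° = 26.42 m.

26.42 m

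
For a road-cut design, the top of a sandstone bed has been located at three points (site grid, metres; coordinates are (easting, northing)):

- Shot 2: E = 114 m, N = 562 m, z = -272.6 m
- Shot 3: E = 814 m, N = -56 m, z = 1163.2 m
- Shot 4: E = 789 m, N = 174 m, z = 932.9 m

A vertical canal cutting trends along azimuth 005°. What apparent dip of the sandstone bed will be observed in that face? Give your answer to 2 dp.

Two edge vectors: Shot 2→Shot 3 = (700, -618, 1435.8), Shot 2→Shot 4 = (675, -388, 1205.5).
Normal n = (Shot 2→Shot 3) × (Shot 2→Shot 4) = (-187908.6, 125315, 145550).
So ∂z/∂E = −n_x/n_z = 1.29102 and ∂z/∂N = −n_y/n_z = −0.86098.
Unit vector along 005° is (sin 5°, cos 5°) = (0.0872, 0.9962).
Slope in that direction = a·(0.0872) + b·(0.9962) = −0.74518.
Apparent dip = arctan|0.74518| = 36.69° (true dip is 57.2°, so apparent ≤ true as expected).

36.69°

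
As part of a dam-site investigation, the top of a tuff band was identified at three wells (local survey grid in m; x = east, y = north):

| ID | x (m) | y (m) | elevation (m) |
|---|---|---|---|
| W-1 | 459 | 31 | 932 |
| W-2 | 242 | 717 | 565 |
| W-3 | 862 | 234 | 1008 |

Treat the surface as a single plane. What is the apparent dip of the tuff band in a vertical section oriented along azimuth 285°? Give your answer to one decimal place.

26.0°

Two edge vectors: W-1→W-2 = (-217, 686, -367), W-1→W-3 = (403, 203, 76).
Normal n = (W-1→W-2) × (W-1→W-3) = (126637, -131409, -320509).
So ∂z/∂x = −n_x/n_z = 0.39511 and ∂z/∂y = −n_y/n_z = −0.41000.
Unit vector along 285° is (sin 285°, cos 285°) = (-0.9659, 0.2588).
Slope in that direction = a·(-0.9659) + b·(0.2588) = −0.48777.
Apparent dip = arctan|0.48777| = 26.0° (true dip is 29.7°, so apparent ≤ true as expected).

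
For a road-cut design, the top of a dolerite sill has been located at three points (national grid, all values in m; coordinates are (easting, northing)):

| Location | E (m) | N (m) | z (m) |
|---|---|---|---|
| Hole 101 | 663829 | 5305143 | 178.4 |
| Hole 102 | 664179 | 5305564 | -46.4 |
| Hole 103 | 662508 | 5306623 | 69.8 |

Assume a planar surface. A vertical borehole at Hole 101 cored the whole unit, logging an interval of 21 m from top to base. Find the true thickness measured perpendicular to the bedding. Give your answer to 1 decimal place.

Let the plane be z = a·E + b·N + c.
Hole 102−Hole 101: 350a + 421b = −224.8;  Hole 103−Hole 101: −1321a + 1480b = −108.6.
Solving gives a = −0.26717, b = −0.31185.
|∇z| = √(a²+b²) = 0.41065, so dip δ = arctan(0.41065) = 22.33°.
True thickness = vertical thickness × cos δ = 21 × cos 22.33° = 19.4 m.

19.4 m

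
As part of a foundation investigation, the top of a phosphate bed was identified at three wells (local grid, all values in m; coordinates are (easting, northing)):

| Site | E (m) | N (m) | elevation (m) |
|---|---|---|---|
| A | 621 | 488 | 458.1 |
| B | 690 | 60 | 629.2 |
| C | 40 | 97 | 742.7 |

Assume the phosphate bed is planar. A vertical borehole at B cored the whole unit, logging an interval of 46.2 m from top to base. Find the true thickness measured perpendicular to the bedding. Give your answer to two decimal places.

41.72 m

Let the plane be z = a·E + b·N + c.
B−A: 69a − 428b = 171.1;  C−A: −581a − 391b = 284.6.
Solving gives a = −0.19920, b = −0.43188.
|∇z| = √(a²+b²) = 0.47561, so dip δ = arctan(0.47561) = 25.44°.
True thickness = vertical thickness × cos δ = 46.2 × cos 25.44° = 41.72 m.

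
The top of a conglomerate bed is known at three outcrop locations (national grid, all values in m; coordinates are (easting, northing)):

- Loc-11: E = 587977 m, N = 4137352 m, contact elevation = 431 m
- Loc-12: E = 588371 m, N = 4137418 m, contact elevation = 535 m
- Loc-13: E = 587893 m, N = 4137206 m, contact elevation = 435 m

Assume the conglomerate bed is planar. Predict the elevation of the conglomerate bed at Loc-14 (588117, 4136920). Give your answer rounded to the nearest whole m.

Let the plane be z = a·E + b·N + c.
Loc-12−Loc-11: 394a + 66b = 104;  Loc-13−Loc-11: −84a − 146b = 4.
Solving gives a = 0.29719123, b = −0.19838399.
Then c = 431 − a·587977 − b·4137352 = 646473.81.
At (588117, 4136920): z = 174783.2 − 820698.7 + 646473.81 = 558.3 m.

558 m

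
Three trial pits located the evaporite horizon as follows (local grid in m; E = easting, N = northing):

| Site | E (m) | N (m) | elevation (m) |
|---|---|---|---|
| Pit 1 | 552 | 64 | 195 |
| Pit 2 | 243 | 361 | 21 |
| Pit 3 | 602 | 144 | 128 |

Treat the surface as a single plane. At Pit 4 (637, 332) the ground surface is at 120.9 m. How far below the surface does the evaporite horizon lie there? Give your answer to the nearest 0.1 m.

Let the plane be z = a·E + b·N + c.
Pit 2−Pit 1: −309a + 297b = −174;  Pit 3−Pit 1: 50a + 80b = −67.
Solving gives a = −0.15110, b = −0.74306.
Then c = 195 − a·552 − b·64 = 325.96.
At (637, 332): z_contact = −96.25 − 246.70 + 325.96 = -16.98 m.
Depth below ground = 120.9 − (-16.98) = 137.9 m.

137.9 m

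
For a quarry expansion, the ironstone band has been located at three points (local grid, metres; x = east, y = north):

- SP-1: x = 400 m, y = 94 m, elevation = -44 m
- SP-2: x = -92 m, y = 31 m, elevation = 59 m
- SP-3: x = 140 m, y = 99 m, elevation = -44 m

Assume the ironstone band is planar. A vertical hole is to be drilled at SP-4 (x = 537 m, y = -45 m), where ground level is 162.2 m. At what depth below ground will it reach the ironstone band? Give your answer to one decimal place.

12.4 m

Let the plane be z = a·x + b·y + c.
SP-2−SP-1: −492a − 63b = 103;  SP-3−SP-1: −260a + 5b = 0.
Solving gives a = −0.02734, b = −1.42144.
Then c = -44 − a·400 − b·94 = 100.55.
At (537, -45): z_contact = −14.68 + 63.96 + 100.55 = 149.84 m.
Depth below ground = 162.2 − 149.84 = 12.4 m.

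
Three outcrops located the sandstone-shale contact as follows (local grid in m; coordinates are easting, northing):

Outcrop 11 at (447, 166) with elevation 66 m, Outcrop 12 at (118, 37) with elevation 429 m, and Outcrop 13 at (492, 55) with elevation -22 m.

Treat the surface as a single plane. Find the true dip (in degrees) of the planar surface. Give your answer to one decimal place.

Two edge vectors: Outcrop 11→Outcrop 12 = (-329, -129, 363), Outcrop 11→Outcrop 13 = (45, -111, -88).
Normal n = (Outcrop 11→Outcrop 12) × (Outcrop 11→Outcrop 13) = (51645, -12617, 42324).
So ∂z/∂easting = −n_x/n_z = −1.22023 and ∂z/∂northing = −n_y/n_z = 0.29811.
Gradient magnitude |∇z| = √(a² + b²) = √(1.48896 + 0.08887) = 1.25612.
True dip = arctan(1.25612) = 51.5°, dipping toward ESE (azimuth ≈ 104°).

51.5°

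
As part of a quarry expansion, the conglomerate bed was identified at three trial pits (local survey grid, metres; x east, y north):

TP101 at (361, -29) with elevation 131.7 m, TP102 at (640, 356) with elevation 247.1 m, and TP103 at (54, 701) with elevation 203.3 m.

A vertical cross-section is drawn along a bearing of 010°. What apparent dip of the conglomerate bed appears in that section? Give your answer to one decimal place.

11.3°

Let the plane be z = a·x + b·y + c.
TP102−TP101: 279a + 385b = 115.4;  TP103−TP101: −307a + 730b = 71.6.
Solving gives a = 0.17609, b = 0.17213.
Unit vector along 010° is (sin 10°, cos 10°) = (0.1736, 0.9848).
Slope in that direction = a·(0.1736) + b·(0.9848) = 0.20010.
Apparent dip = arctan|0.20010| = 11.3° (true dip is 13.8°, so apparent ≤ true as expected).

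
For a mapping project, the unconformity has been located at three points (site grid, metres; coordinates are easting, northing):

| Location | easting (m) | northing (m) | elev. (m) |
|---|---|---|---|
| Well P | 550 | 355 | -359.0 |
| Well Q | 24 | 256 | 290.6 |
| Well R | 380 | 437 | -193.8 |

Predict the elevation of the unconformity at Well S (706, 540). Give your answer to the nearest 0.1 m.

Two edge vectors: Well P→Well Q = (-526, -99, 649.6), Well P→Well R = (-170, 82, 165.2).
Normal n = (Well P→Well Q) × (Well P→Well R) = (-69622, -23536.8, -59962).
So ∂z/∂easting = −n_x/n_z = −1.16110 and ∂z/∂northing = −n_y/n_z = −0.39253.
Intercept c from Well P: -359 + 638.61 + 139.35 = 418.95.
At (706, 540): z = −819.7 − 212.0 + 418.95 = -612.7 m.

-612.7 m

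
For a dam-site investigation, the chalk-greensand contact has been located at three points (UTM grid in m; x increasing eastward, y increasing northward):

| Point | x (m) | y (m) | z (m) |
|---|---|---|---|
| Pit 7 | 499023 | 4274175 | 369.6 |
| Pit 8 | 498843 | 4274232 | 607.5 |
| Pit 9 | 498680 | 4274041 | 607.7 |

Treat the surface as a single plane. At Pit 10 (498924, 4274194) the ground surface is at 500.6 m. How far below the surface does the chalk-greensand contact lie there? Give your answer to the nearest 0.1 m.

11.1 m

Two edge vectors: Pit 7→Pit 8 = (-180, 57, 237.9), Pit 7→Pit 9 = (-343, -134, 238.1).
Normal n = (Pit 7→Pit 8) × (Pit 7→Pit 9) = (45450.3, -38741.7, 43671).
So ∂z/∂x = −n_x/n_z = −1.040743285 and ∂z/∂y = −n_y/n_z = 0.887126468.
Intercept c from Pit 7: 369.6 + 519354.84 − 3791733.77 = −3272009.34.
At (498924, 4274194): z_contact = −519251.80 + 3791750.63 − 3272009.34 = 489.49 m.
Depth below ground = 500.6 − 489.49 = 11.1 m.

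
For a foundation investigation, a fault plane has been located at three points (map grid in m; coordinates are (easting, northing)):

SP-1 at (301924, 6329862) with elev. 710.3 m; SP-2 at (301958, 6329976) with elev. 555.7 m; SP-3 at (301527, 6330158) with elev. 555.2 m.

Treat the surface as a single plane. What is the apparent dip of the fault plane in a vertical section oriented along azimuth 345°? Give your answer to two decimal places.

Two edge vectors: SP-1→SP-2 = (34, 114, -154.6), SP-1→SP-3 = (-397, 296, -155.1).
Normal n = (SP-1→SP-2) × (SP-1→SP-3) = (28080.2, 66649.6, 55322).
So ∂z/∂E = −n_x/n_z = −0.50758 and ∂z/∂N = −n_y/n_z = −1.20476.
Unit vector along 345° is (sin 345°, cos 345°) = (-0.2588, 0.9659).
Slope in that direction = a·(-0.2588) + b·(0.9659) = −1.03234.
Apparent dip = arctan|1.03234| = 45.91° (true dip is 52.6°, so apparent ≤ true as expected).

45.91°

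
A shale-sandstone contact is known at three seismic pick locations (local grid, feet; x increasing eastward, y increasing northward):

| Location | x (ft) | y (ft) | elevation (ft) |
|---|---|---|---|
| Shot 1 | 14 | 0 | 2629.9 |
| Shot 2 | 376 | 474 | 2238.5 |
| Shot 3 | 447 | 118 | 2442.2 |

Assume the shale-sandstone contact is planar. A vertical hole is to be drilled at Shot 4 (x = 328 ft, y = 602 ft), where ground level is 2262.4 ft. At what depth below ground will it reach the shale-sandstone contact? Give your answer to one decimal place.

Let the plane be z = a·x + b·y + c.
Shot 2−Shot 1: 362a + 474b = −391.4;  Shot 3−Shot 1: 433a + 118b = −187.7.
Solving gives a = −0.26325, b = −0.62469.
Then c = 2629.9 − a·14 − b·0 = 2633.59.
At (328, 602): z_contact = −86.35 − 376.06 + 2633.59 = 2171.18 ft.
Depth below ground = 2262.4 − 2171.18 = 91.2 ft.

91.2 ft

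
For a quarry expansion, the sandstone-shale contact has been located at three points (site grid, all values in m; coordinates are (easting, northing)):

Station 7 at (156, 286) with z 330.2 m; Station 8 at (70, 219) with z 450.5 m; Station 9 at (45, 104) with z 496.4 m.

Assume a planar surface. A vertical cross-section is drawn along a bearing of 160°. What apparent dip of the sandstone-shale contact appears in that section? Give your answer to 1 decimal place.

Let the plane be z = a·E + b·N + c.
Station 8−Station 7: −86a − 67b = 120.3;  Station 9−Station 7: −111a − 182b = 166.2.
Solving gives a = −1.30970, b = −0.11441.
Unit vector along 160° is (sin 160°, cos 160°) = (0.3420, -0.9397).
Slope in that direction = a·(0.3420) + b·(-0.9397) = −0.34043.
Apparent dip = arctan|0.34043| = 18.8° (true dip is 52.7°, so apparent ≤ true as expected).

18.8°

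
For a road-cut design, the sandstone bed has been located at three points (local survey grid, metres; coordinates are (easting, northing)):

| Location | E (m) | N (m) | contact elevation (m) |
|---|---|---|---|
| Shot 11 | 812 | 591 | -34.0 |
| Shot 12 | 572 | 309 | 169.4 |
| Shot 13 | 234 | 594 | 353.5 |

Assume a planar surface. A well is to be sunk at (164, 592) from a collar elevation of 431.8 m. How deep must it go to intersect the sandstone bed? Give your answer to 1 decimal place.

Let the plane be z = a·E + b·N + c.
Shot 12−Shot 11: −240a − 282b = 203.4;  Shot 13−Shot 11: −578a + 3b = 387.5.
Solving gives a = −0.67119, b = −0.15005.
Then c = -34 − a·812 − b·591 = 599.69.
At (164, 592): z_contact = −110.08 − 88.83 + 599.69 = 400.78 m.
Depth below ground = 431.8 − 400.78 = 31.0 m.

31.0 m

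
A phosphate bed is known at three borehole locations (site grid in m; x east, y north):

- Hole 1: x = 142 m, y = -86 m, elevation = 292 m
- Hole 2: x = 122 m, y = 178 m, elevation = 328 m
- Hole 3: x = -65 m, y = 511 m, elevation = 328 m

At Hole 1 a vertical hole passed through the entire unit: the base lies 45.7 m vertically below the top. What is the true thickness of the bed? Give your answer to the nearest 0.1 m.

43.5 m

Let the plane be z = a·x + b·y + c.
Hole 2−Hole 1: −20a + 264b = 36;  Hole 3−Hole 1: −207a + 597b = 36.
Solving gives a = 0.28070, b = 0.15763.
|∇z| = √(a²+b²) = 0.32193, so dip δ = arctan(0.32193) = 17.84°.
True thickness = vertical thickness × cos δ = 45.7 × cos 17.84° = 43.5 m.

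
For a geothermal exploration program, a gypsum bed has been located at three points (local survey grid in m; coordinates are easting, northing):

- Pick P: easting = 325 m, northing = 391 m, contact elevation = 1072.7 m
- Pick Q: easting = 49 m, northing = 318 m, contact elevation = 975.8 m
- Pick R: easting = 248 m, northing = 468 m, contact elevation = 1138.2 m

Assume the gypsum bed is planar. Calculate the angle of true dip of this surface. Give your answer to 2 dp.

43.70°

Two edge vectors: Pick P→Pick Q = (-276, -73, -96.9), Pick P→Pick R = (-77, 77, 65.5).
Normal n = (Pick P→Pick Q) × (Pick P→Pick R) = (2679.8, 25539.3, -26873).
So ∂z/∂easting = −n_x/n_z = 0.09972 and ∂z/∂northing = −n_y/n_z = 0.95037.
Gradient magnitude |∇z| = √(a² + b²) = √(0.00994 + 0.90320) = 0.95559.
True dip = arctan(0.95559) = 43.70°, dipping toward S (azimuth ≈ 186°).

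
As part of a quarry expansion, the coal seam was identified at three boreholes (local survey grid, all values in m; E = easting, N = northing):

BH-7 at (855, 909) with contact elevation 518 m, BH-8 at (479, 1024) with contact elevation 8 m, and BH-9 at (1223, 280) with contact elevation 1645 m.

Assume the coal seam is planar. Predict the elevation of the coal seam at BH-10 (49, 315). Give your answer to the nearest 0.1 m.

446.6 m

Let the plane be z = a·E + b·N + c.
BH-8−BH-7: −376a + 115b = −510;  BH-9−BH-7: 368a − 629b = 1127.
Solving gives a = 0.984556, b = −1.215713.
Then c = 518 − a·855 − b·909 = 781.29.
At (49, 315): z = 48.2 − 382.9 + 781.29 = 446.6 m.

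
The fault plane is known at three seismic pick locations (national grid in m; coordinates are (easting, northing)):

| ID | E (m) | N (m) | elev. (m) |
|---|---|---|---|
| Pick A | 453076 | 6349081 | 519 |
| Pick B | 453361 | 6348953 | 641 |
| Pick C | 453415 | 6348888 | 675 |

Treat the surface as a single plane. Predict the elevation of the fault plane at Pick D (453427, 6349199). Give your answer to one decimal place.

Let the plane be z = a·E + b·N + c.
Pick B−Pick A: 285a − 128b = 122;  Pick C−Pick A: 339a − 193b = 156.
Solving gives a = 0.308102988, b = −0.267114441.
Then c = 519 − a·453076 − b·6349081 = 1556856.15.
At (453427, 6349199): z = 139702.2 − 1695962.7 + 1556856.15 = 595.6 m.

595.6 m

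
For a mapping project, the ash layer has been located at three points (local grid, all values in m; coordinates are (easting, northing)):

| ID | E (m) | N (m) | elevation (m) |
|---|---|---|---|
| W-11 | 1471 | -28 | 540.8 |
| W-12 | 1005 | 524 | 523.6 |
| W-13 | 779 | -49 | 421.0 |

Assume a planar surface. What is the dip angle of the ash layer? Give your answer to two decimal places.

11.50°

Two edge vectors: W-11→W-12 = (-466, 552, -17.2), W-11→W-13 = (-692, -21, -119.8).
Normal n = (W-11→W-12) × (W-11→W-13) = (-66490.8, -43924.4, 391770).
So ∂z/∂E = −n_x/n_z = 0.16972 and ∂z/∂N = −n_y/n_z = 0.11212.
Gradient magnitude |∇z| = √(a² + b²) = √(0.02880 + 0.01257) = 0.20341.
True dip = arctan(0.20341) = 11.50°, dipping toward WSW (azimuth ≈ 237°).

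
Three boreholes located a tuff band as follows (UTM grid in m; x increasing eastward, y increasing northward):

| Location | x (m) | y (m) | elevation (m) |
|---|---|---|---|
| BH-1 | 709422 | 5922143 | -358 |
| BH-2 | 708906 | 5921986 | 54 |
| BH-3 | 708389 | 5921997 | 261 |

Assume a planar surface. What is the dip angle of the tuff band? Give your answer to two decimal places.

Let the plane be z = a·x + b·y + c.
BH-2−BH-1: −516a − 157b = 412;  BH-3−BH-1: −1033a − 146b = 619.
Solving gives a = −0.42640, b = −1.22278.
Gradient magnitude |∇z| = √(a² + b²) = √(0.18182 + 1.49518) = 1.29499.
True dip = arctan(1.29499) = 52.32°, dipping toward NNE (azimuth ≈ 019°).

52.32°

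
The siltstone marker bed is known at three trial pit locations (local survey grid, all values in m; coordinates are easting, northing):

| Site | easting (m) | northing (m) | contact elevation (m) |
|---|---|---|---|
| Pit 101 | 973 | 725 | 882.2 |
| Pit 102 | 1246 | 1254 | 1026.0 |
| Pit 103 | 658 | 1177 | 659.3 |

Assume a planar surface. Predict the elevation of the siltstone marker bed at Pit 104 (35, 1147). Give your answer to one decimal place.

268.0 m

Two edge vectors: Pit 101→Pit 102 = (273, 529, 143.8), Pit 101→Pit 103 = (-315, 452, -222.9).
Normal n = (Pit 101→Pit 102) × (Pit 101→Pit 103) = (-182911.7, 15554.7, 290031).
So ∂z/∂easting = −n_x/n_z = 0.630663 and ∂z/∂northing = −n_y/n_z = −0.053631.
Intercept c from Pit 101: 882.2 − 613.63 + 38.88 = 307.45.
At (35, 1147): z = 22.1 − 61.5 + 307.45 = 268.0 m.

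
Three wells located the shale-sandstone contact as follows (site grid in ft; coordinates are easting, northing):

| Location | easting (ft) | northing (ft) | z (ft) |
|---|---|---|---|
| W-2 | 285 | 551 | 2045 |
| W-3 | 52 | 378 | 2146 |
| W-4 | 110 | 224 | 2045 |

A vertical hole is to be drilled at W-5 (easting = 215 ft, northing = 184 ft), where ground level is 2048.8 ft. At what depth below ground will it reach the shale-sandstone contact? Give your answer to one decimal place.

Let the plane be z = a·easting + b·northing + c.
W-3−W-2: −233a − 173b = 101;  W-4−W-2: −175a − 327b = 0.
Solving gives a = −0.71929, b = 0.38494.
Then c = 2045 − a·285 − b·551 = 2037.90.
At (215, 184): z_contact = −154.65 + 70.83 + 2037.90 = 1954.08 ft.
Depth below ground = 2048.8 − 1954.08 = 94.7 ft.

94.7 ft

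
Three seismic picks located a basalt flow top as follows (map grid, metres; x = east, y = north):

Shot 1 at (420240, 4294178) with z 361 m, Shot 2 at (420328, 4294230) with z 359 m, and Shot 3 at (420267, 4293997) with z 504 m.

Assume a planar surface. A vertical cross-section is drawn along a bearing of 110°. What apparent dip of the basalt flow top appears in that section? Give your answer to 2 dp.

32.33°

Two edge vectors: Shot 1→Shot 2 = (88, 52, -2), Shot 1→Shot 3 = (27, -181, 143).
Normal n = (Shot 1→Shot 2) × (Shot 1→Shot 3) = (7074, -12638, -17332).
So ∂z/∂x = −n_x/n_z = 0.40815 and ∂z/∂y = −n_y/n_z = −0.72917.
Unit vector along 110° is (sin 110°, cos 110°) = (0.9397, -0.3420).
Slope in that direction = a·(0.9397) + b·(-0.3420) = 0.63292.
Apparent dip = arctan|0.63292| = 32.33° (true dip is 39.9°, so apparent ≤ true as expected).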